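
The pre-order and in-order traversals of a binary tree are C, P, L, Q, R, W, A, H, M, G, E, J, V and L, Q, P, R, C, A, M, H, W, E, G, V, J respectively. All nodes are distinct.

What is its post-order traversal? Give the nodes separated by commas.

Q, L, R, P, M, H, A, E, V, J, G, W, C

The first element of pre-order is the root; it splits in-order into left and right subtrees.
Root C: left subtree has 4 nodes {L, Q, P, R}, right has 8 {A, M, H, W, E, G, V, J}.
  Root P: left subtree has 2 nodes {L, Q}, right has 1 {R}.
    Root L: left subtree has 0 nodes { }, right has 1 {Q}.
  Root W: left subtree has 3 nodes {A, M, H}, right has 4 {E, G, V, J}.
    Root A: left subtree has 0 nodes { }, right has 2 {M, H}.
      Root H: left subtree has 1 node {M}, right has 0 { }.
    Root G: left subtree has 1 node {E}, right has 2 {V, J}.
      Root J: left subtree has 1 node {V}, right has 0 { }.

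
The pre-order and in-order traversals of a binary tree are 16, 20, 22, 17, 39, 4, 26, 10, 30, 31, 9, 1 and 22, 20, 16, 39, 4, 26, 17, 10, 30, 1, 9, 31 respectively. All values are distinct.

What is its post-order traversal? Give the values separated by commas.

The first element of pre-order is the root; it splits in-order into left and right subtrees.
Root 16: left subtree has 2 nodes {22, 20}, right has 9 {39, 4, 26, 17, 10, 30, 1, 9, 31}.
  Root 20: left subtree has 1 node {22}, right has 0 { }.
  Root 17: left subtree has 3 nodes {39, 4, 26}, right has 5 {10, 30, 1, 9, 31}.
    Root 39: left subtree has 0 nodes { }, right has 2 {4, 26}.
      Root 4: left subtree has 0 nodes { }, right has 1 {26}.
    Root 10: left subtree has 0 nodes { }, right has 4 {30, 1, 9, 31}.
      Root 30: left subtree has 0 nodes { }, right has 3 {1, 9, 31}.
        Root 31: left subtree has 2 nodes {1, 9}, right has 0 { }.
          Root 9: left subtree has 1 node {1}, right has 0 { }.

22, 20, 26, 4, 39, 1, 9, 31, 30, 10, 17, 16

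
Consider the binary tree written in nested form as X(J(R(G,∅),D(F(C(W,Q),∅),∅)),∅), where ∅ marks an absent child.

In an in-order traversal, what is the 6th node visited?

In-order visits the left subtree, then the node, then the right subtree.
At X: go left to J.
  At J: go left to R.
    At R: go left to G.
      G is a leaf — visit G.
    Visit R.
    At R: no right child.
  Visit J.
  At J: go right to D.
    At D: go left to F.
      At F: go left to C.
        At C: go left to W.
          W is a leaf — visit W.
        Visit C.
        At C: go right to Q.
          Q is a leaf — visit Q.
      Visit F.
      At F: no right child.
    Visit D.
    At D: no right child.
Visit X.
At X: no right child.
Full in-order sequence: G, R, J, W, C, Q, F, D, X.

Q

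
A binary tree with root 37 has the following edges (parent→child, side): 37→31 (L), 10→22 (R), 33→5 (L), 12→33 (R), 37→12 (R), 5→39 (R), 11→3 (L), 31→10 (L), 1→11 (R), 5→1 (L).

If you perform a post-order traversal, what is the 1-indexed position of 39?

7

Post-order visits the left subtree, then the right subtree, then the node.
At 37: go left to 31.
  At 31: go left to 10.
    At 10: no left child.
    At 10: go right to 22.
      22 is a leaf — visit 22.
    Visit 10.
  At 31: no right child.
  Visit 31.
At 37: go right to 12.
  At 12: no left child.
  At 12: go right to 33.
    At 33: go left to 5.
      At 5: go left to 1.
        At 1: no left child.
        At 1: go right to 11.
          At 11: go left to 3.
            3 is a leaf — visit 3.
          At 11: no right child.
          Visit 11.
        Visit 1.
      At 5: go right to 39.
        39 is a leaf — visit 39.
      Visit 5.
    At 33: no right child.
    Visit 33.
  Visit 12.
Visit 37.
Full post-order sequence: 22, 10, 31, 3, 11, 1, 39, 5, 33, 12, 37.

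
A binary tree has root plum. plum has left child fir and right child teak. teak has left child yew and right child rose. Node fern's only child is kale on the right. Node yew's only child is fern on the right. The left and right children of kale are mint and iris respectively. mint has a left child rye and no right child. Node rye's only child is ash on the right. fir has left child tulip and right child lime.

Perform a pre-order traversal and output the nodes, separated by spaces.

Pre-order visits the node, then its left subtree, then its right subtree.
Visit plum.
At plum: go left to fir.
  Visit fir.
  At fir: go left to tulip.
    tulip is a leaf — visit tulip.
  At fir: go right to lime.
    lime is a leaf — visit lime.
At plum: go right to teak.
  Visit teak.
  At teak: go left to yew.
    Visit yew.
    At yew: no left child.
    At yew: go right to fern.
      Visit fern.
      At fern: no left child.
      At fern: go right to kale.
        Visit kale.
        At kale: go left to mint.
          Visit mint.
          At mint: go left to rye.
            Visit rye.
            At rye: no left child.
            At rye: go right to ash.
              ash is a leaf — visit ash.
          At mint: no right child.
        At kale: go right to iris.
          iris is a leaf — visit iris.
  At teak: go right to rose.
    rose is a leaf — visit rose.

plum fir tulip lime teak yew fern kale mint rye ash iris rose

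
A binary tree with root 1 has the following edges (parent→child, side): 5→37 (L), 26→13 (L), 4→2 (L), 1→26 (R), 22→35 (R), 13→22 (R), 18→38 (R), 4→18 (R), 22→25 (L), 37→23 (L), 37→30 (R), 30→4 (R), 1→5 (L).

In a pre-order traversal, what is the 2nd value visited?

5

Pre-order visits the node, then its left subtree, then its right subtree.
Visit 1.
At 1: go left to 5.
  Visit 5.
  At 5: go left to 37.
    Visit 37.
    At 37: go left to 23.
      23 is a leaf — visit 23.
    At 37: go right to 30.
      Visit 30.
      At 30: no left child.
      At 30: go right to 4.
        Visit 4.
        At 4: go left to 2.
          2 is a leaf — visit 2.
        At 4: go right to 18.
          Visit 18.
          At 18: no left child.
          At 18: go right to 38.
            38 is a leaf — visit 38.
  At 5: no right child.
At 1: go right to 26.
  Visit 26.
  At 26: go left to 13.
    Visit 13.
    At 13: no left child.
    At 13: go right to 22.
      Visit 22.
      At 22: go left to 25.
        25 is a leaf — visit 25.
      At 22: go right to 35.
        35 is a leaf — visit 35.
  At 26: no right child.
Full pre-order sequence: 1, 5, 37, 23, 30, 4, 2, 18, 38, 26, 13, 22, 25, 35.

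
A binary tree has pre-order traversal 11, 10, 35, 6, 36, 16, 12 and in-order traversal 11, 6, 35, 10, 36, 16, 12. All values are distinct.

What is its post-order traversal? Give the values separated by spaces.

The first element of pre-order is the root; it splits in-order into left and right subtrees.
Root 11: left subtree has 0 nodes { }, right has 6 {6, 35, 10, 36, 16, 12}.
  Root 10: left subtree has 2 nodes {6, 35}, right has 3 {36, 16, 12}.
    Root 35: left subtree has 1 node {6}, right has 0 { }.
    Root 36: left subtree has 0 nodes { }, right has 2 {16, 12}.
      Root 16: left subtree has 0 nodes { }, right has 1 {12}.

6 35 12 16 36 10 11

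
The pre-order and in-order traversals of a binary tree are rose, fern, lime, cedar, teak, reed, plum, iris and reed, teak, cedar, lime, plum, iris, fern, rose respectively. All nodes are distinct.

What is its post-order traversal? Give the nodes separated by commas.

The first element of pre-order is the root; it splits in-order into left and right subtrees.
Root rose: left subtree has 7 nodes {reed, teak, cedar, lime, plum, iris, fern}, right has 0 { }.
  Root fern: left subtree has 6 nodes {reed, teak, cedar, lime, plum, iris}, right has 0 { }.
    Root lime: left subtree has 3 nodes {reed, teak, cedar}, right has 2 {plum, iris}.
      Root cedar: left subtree has 2 nodes {reed, teak}, right has 0 { }.
        Root teak: left subtree has 1 node {reed}, right has 0 { }.
      Root plum: left subtree has 0 nodes { }, right has 1 {iris}.

reed, teak, cedar, iris, plum, lime, fern, rose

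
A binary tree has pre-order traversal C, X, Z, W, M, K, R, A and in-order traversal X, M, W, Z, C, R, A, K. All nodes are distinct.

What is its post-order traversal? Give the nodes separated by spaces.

M W Z X A R K C

The first element of pre-order is the root; it splits in-order into left and right subtrees.
Root C: left subtree has 4 nodes {X, M, W, Z}, right has 3 {R, A, K}.
  Root X: left subtree has 0 nodes { }, right has 3 {M, W, Z}.
    Root Z: left subtree has 2 nodes {M, W}, right has 0 { }.
      Root W: left subtree has 1 node {M}, right has 0 { }.
  Root K: left subtree has 2 nodes {R, A}, right has 0 { }.
    Root R: left subtree has 0 nodes { }, right has 1 {A}.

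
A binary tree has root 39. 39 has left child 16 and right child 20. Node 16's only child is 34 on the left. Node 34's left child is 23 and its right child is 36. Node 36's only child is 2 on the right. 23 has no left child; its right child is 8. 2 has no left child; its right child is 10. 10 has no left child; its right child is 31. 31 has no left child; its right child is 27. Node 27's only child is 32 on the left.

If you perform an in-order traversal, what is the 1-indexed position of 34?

In-order visits the left subtree, then the node, then the right subtree.
At 39: go left to 16.
  At 16: go left to 34.
    At 34: go left to 23.
      At 23: no left child.
      Visit 23.
      At 23: go right to 8.
        8 is a leaf — visit 8.
    Visit 34.
    At 34: go right to 36.
      At 36: no left child.
      Visit 36.
      At 36: go right to 2.
        At 2: no left child.
        Visit 2.
        At 2: go right to 10.
          At 10: no left child.
          Visit 10.
          At 10: go right to 31.
            At 31: no left child.
            Visit 31.
            At 31: go right to 27.
              At 27: go left to 32.
                32 is a leaf — visit 32.
              Visit 27.
              At 27: no right child.
  Visit 16.
  At 16: no right child.
Visit 39.
At 39: go right to 20.
  20 is a leaf — visit 20.
Full in-order sequence: 23, 8, 34, 36, 2, 10, 31, 32, 27, 16, 39, 20.

3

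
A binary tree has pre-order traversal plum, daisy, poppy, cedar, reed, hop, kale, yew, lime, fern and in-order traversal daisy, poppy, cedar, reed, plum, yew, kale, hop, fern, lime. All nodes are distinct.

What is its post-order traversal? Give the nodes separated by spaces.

reed cedar poppy daisy yew kale fern lime hop plum

The first element of pre-order is the root; it splits in-order into left and right subtrees.
Root plum: left subtree has 4 nodes {daisy, poppy, cedar, reed}, right has 5 {yew, kale, hop, fern, lime}.
  Root daisy: left subtree has 0 nodes { }, right has 3 {poppy, cedar, reed}.
    Root poppy: left subtree has 0 nodes { }, right has 2 {cedar, reed}.
      Root cedar: left subtree has 0 nodes { }, right has 1 {reed}.
  Root hop: left subtree has 2 nodes {yew, kale}, right has 2 {fern, lime}.
    Root kale: left subtree has 1 node {yew}, right has 0 { }.
    Root lime: left subtree has 1 node {fern}, right has 0 { }.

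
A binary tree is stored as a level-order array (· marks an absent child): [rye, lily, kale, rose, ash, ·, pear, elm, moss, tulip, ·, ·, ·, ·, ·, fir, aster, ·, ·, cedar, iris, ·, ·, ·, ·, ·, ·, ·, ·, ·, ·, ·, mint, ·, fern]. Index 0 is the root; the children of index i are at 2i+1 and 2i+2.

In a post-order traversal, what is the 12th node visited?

Post-order visits the left subtree, then the right subtree, then the node.
At rye: go left to lily.
  At lily: go left to rose.
    At rose: go left to elm.
      At elm: go left to fir.
        At fir: no left child.
        At fir: go right to mint.
          mint is a leaf — visit mint.
        Visit fir.
      At elm: go right to aster.
        At aster: no left child.
        At aster: go right to fern.
          fern is a leaf — visit fern.
        Visit aster.
      Visit elm.
    At rose: go right to moss.
      moss is a leaf — visit moss.
    Visit rose.
  At lily: go right to ash.
    At ash: go left to tulip.
      At tulip: go left to cedar.
        cedar is a leaf — visit cedar.
      At tulip: go right to iris.
        iris is a leaf — visit iris.
      Visit tulip.
    At ash: no right child.
    Visit ash.
  Visit lily.
At rye: go right to kale.
  At kale: no left child.
  At kale: go right to pear.
    pear is a leaf — visit pear.
  Visit kale.
Visit rye.
Full post-order sequence: mint, fir, fern, aster, elm, moss, rose, cedar, iris, tulip, ash, lily, pear, kale, rye.

lily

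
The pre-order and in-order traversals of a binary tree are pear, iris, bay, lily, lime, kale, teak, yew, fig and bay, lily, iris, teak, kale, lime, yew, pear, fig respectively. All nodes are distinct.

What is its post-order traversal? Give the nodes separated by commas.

lily, bay, teak, kale, yew, lime, iris, fig, pear

The first element of pre-order is the root; it splits in-order into left and right subtrees.
Root pear: left subtree has 7 nodes {bay, lily, iris, teak, kale, lime, yew}, right has 1 {fig}.
  Root iris: left subtree has 2 nodes {bay, lily}, right has 4 {teak, kale, lime, yew}.
    Root bay: left subtree has 0 nodes { }, right has 1 {lily}.
    Root lime: left subtree has 2 nodes {teak, kale}, right has 1 {yew}.
      Root kale: left subtree has 1 node {teak}, right has 0 { }.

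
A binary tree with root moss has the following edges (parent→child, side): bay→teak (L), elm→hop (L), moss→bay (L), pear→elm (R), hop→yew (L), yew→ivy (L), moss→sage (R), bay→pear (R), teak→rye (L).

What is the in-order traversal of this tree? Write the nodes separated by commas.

rye, teak, bay, pear, ivy, yew, hop, elm, moss, sage

In-order visits the left subtree, then the node, then the right subtree.
At moss: go left to bay.
  At bay: go left to teak.
    At teak: go left to rye.
      rye is a leaf — visit rye.
    Visit teak.
    At teak: no right child.
  Visit bay.
  At bay: go right to pear.
    At pear: no left child.
    Visit pear.
    At pear: go right to elm.
      At elm: go left to hop.
        At hop: go left to yew.
          At yew: go left to ivy.
            ivy is a leaf — visit ivy.
          Visit yew.
          At yew: no right child.
        Visit hop.
        At hop: no right child.
      Visit elm.
      At elm: no right child.
Visit moss.
At moss: go right to sage.
  sage is a leaf — visit sage.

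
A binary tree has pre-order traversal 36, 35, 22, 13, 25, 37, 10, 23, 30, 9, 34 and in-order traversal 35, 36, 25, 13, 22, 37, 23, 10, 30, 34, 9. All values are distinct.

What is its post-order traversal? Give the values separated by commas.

The first element of pre-order is the root; it splits in-order into left and right subtrees.
Root 36: left subtree has 1 node {35}, right has 9 {25, 13, 22, 37, 23, 10, 30, 34, 9}.
  Root 22: left subtree has 2 nodes {25, 13}, right has 6 {37, 23, 10, 30, 34, 9}.
    Root 13: left subtree has 1 node {25}, right has 0 { }.
    Root 37: left subtree has 0 nodes { }, right has 5 {23, 10, 30, 34, 9}.
      Root 10: left subtree has 1 node {23}, right has 3 {30, 34, 9}.
        Root 30: left subtree has 0 nodes { }, right has 2 {34, 9}.
          Root 9: left subtree has 1 node {34}, right has 0 { }.

35, 25, 13, 23, 34, 9, 30, 10, 37, 22, 36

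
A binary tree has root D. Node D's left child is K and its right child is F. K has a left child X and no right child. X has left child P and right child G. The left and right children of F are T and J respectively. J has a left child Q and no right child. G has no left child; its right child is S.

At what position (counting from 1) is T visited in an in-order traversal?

In-order visits the left subtree, then the node, then the right subtree.
At D: go left to K.
  At K: go left to X.
    At X: go left to P.
      P is a leaf — visit P.
    Visit X.
    At X: go right to G.
      At G: no left child.
      Visit G.
      At G: go right to S.
        S is a leaf — visit S.
  Visit K.
  At K: no right child.
Visit D.
At D: go right to F.
  At F: go left to T.
    T is a leaf — visit T.
  Visit F.
  At F: go right to J.
    At J: go left to Q.
      Q is a leaf — visit Q.
    Visit J.
    At J: no right child.
Full in-order sequence: P, X, G, S, K, D, T, F, Q, J.

7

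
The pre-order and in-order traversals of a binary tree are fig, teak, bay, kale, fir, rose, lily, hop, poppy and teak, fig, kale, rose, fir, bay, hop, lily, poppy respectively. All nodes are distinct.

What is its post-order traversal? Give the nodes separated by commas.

teak, rose, fir, kale, hop, poppy, lily, bay, fig

The first element of pre-order is the root; it splits in-order into left and right subtrees.
Root fig: left subtree has 1 node {teak}, right has 7 {kale, rose, fir, bay, hop, lily, poppy}.
  Root bay: left subtree has 3 nodes {kale, rose, fir}, right has 3 {hop, lily, poppy}.
    Root kale: left subtree has 0 nodes { }, right has 2 {rose, fir}.
      Root fir: left subtree has 1 node {rose}, right has 0 { }.
    Root lily: left subtree has 1 node {hop}, right has 1 {poppy}.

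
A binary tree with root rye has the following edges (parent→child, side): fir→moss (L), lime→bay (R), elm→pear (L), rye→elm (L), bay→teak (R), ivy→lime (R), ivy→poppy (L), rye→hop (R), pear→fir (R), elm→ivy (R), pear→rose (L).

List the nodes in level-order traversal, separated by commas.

Level-order visits nodes level by level from the root, left to right within each level.
Level 0: rye
Level 1: elm, hop
Level 2: pear, ivy
Level 3: rose, fir, poppy, lime
Level 4: moss, bay
Level 5: teak

rye, elm, hop, pear, ivy, rose, fir, poppy, lime, moss, bay, teak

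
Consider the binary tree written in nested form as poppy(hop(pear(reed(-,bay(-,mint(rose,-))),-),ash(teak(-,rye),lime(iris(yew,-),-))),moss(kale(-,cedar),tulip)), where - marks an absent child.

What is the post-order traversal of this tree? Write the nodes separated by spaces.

Post-order visits the left subtree, then the right subtree, then the node.
At poppy: go left to hop.
  At hop: go left to pear.
    At pear: go left to reed.
      At reed: no left child.
      At reed: go right to bay.
        At bay: no left child.
        At bay: go right to mint.
          At mint: go left to rose.
            rose is a leaf — visit rose.
          At mint: no right child.
          Visit mint.
        Visit bay.
      Visit reed.
    At pear: no right child.
    Visit pear.
  At hop: go right to ash.
    At ash: go left to teak.
      At teak: no left child.
      At teak: go right to rye.
        rye is a leaf — visit rye.
      Visit teak.
    At ash: go right to lime.
      At lime: go left to iris.
        At iris: go left to yew.
          yew is a leaf — visit yew.
        At iris: no right child.
        Visit iris.
      At lime: no right child.
      Visit lime.
    Visit ash.
  Visit hop.
At poppy: go right to moss.
  At moss: go left to kale.
    At kale: no left child.
    At kale: go right to cedar.
      cedar is a leaf — visit cedar.
    Visit kale.
  At moss: go right to tulip.
    tulip is a leaf — visit tulip.
  Visit moss.
Visit poppy.

rose mint bay reed pear rye teak yew iris lime ash hop cedar kale tulip moss poppy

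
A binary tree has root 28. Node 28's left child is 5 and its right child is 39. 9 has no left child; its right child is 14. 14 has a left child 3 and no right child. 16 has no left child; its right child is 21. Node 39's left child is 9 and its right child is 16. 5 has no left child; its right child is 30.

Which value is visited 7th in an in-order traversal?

In-order visits the left subtree, then the node, then the right subtree.
At 28: go left to 5.
  At 5: no left child.
  Visit 5.
  At 5: go right to 30.
    30 is a leaf — visit 30.
Visit 28.
At 28: go right to 39.
  At 39: go left to 9.
    At 9: no left child.
    Visit 9.
    At 9: go right to 14.
      At 14: go left to 3.
        3 is a leaf — visit 3.
      Visit 14.
      At 14: no right child.
  Visit 39.
  At 39: go right to 16.
    At 16: no left child.
    Visit 16.
    At 16: go right to 21.
      21 is a leaf — visit 21.
Full in-order sequence: 5, 30, 28, 9, 3, 14, 39, 16, 21.

39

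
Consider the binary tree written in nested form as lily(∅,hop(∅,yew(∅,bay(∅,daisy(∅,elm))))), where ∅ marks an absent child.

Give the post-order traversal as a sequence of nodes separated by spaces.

Post-order visits the left subtree, then the right subtree, then the node.
At lily: no left child.
At lily: go right to hop.
  At hop: no left child.
  At hop: go right to yew.
    At yew: no left child.
    At yew: go right to bay.
      At bay: no left child.
      At bay: go right to daisy.
        At daisy: no left child.
        At daisy: go right to elm.
          elm is a leaf — visit elm.
        Visit daisy.
      Visit bay.
    Visit yew.
  Visit hop.
Visit lily.

elm daisy bay yew hop lily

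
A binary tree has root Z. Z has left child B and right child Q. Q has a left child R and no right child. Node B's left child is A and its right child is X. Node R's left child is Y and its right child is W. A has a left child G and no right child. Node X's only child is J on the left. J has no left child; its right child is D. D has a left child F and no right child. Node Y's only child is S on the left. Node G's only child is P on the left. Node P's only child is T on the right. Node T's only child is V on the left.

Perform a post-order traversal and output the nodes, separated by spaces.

Post-order visits the left subtree, then the right subtree, then the node.
At Z: go left to B.
  At B: go left to A.
    At A: go left to G.
      At G: go left to P.
        At P: no left child.
        At P: go right to T.
          At T: go left to V.
            V is a leaf — visit V.
          At T: no right child.
          Visit T.
        Visit P.
      At G: no right child.
      Visit G.
    At A: no right child.
    Visit A.
  At B: go right to X.
    At X: go left to J.
      At J: no left child.
      At J: go right to D.
        At D: go left to F.
          F is a leaf — visit F.
        At D: no right child.
        Visit D.
      Visit J.
    At X: no right child.
    Visit X.
  Visit B.
At Z: go right to Q.
  At Q: go left to R.
    At R: go left to Y.
      At Y: go left to S.
        S is a leaf — visit S.
      At Y: no right child.
      Visit Y.
    At R: go right to W.
      W is a leaf — visit W.
    Visit R.
  At Q: no right child.
  Visit Q.
Visit Z.

V T P G A F D J X B S Y W R Q Z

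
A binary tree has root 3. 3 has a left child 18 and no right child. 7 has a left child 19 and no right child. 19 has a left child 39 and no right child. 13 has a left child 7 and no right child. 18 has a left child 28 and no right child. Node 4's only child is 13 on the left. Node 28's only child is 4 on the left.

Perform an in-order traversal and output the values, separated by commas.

39, 19, 7, 13, 4, 28, 18, 3

In-order visits the left subtree, then the node, then the right subtree.
At 3: go left to 18.
  At 18: go left to 28.
    At 28: go left to 4.
      At 4: go left to 13.
        At 13: go left to 7.
          At 7: go left to 19.
            At 19: go left to 39.
              39 is a leaf — visit 39.
            Visit 19.
            At 19: no right child.
          Visit 7.
          At 7: no right child.
        Visit 13.
        At 13: no right child.
      Visit 4.
      At 4: no right child.
    Visit 28.
    At 28: no right child.
  Visit 18.
  At 18: no right child.
Visit 3.
At 3: no right child.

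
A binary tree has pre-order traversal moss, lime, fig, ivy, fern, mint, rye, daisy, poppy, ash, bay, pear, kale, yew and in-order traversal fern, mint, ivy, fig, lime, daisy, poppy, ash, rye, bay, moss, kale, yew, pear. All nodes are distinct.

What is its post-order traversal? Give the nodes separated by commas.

The first element of pre-order is the root; it splits in-order into left and right subtrees.
Root moss: left subtree has 10 nodes {fern, mint, ivy, fig, lime, daisy, poppy, ash, rye, bay}, right has 3 {kale, yew, pear}.
  Root lime: left subtree has 4 nodes {fern, mint, ivy, fig}, right has 5 {daisy, poppy, ash, rye, bay}.
    Root fig: left subtree has 3 nodes {fern, mint, ivy}, right has 0 { }.
      Root ivy: left subtree has 2 nodes {fern, mint}, right has 0 { }.
        Root fern: left subtree has 0 nodes { }, right has 1 {mint}.
    Root rye: left subtree has 3 nodes {daisy, poppy, ash}, right has 1 {bay}.
      Root daisy: left subtree has 0 nodes { }, right has 2 {poppy, ash}.
        Root poppy: left subtree has 0 nodes { }, right has 1 {ash}.
  Root pear: left subtree has 2 nodes {kale, yew}, right has 0 { }.
    Root kale: left subtree has 0 nodes { }, right has 1 {yew}.

mint, fern, ivy, fig, ash, poppy, daisy, bay, rye, lime, yew, kale, pear, moss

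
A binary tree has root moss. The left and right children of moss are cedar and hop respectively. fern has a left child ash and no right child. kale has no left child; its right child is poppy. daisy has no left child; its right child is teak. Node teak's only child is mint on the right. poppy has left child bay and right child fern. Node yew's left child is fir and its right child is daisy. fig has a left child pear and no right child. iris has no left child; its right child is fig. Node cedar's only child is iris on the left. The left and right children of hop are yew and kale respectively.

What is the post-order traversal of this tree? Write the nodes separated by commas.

Post-order visits the left subtree, then the right subtree, then the node.
At moss: go left to cedar.
  At cedar: go left to iris.
    At iris: no left child.
    At iris: go right to fig.
      At fig: go left to pear.
        pear is a leaf — visit pear.
      At fig: no right child.
      Visit fig.
    Visit iris.
  At cedar: no right child.
  Visit cedar.
At moss: go right to hop.
  At hop: go left to yew.
    At yew: go left to fir.
      fir is a leaf — visit fir.
    At yew: go right to daisy.
      At daisy: no left child.
      At daisy: go right to teak.
        At teak: no left child.
        At teak: go right to mint.
          mint is a leaf — visit mint.
        Visit teak.
      Visit daisy.
    Visit yew.
  At hop: go right to kale.
    At kale: no left child.
    At kale: go right to poppy.
      At poppy: go left to bay.
        bay is a leaf — visit bay.
      At poppy: go right to fern.
        At fern: go left to ash.
          ash is a leaf — visit ash.
        At fern: no right child.
        Visit fern.
      Visit poppy.
    Visit kale.
  Visit hop.
Visit moss.

pear, fig, iris, cedar, fir, mint, teak, daisy, yew, bay, ash, fern, poppy, kale, hop, moss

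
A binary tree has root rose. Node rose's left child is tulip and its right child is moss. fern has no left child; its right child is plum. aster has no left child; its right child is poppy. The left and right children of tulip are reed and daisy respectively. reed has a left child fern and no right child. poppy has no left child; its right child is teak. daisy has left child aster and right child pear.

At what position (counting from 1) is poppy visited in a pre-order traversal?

8

Pre-order visits the node, then its left subtree, then its right subtree.
Visit rose.
At rose: go left to tulip.
  Visit tulip.
  At tulip: go left to reed.
    Visit reed.
    At reed: go left to fern.
      Visit fern.
      At fern: no left child.
      At fern: go right to plum.
        plum is a leaf — visit plum.
    At reed: no right child.
  At tulip: go right to daisy.
    Visit daisy.
    At daisy: go left to aster.
      Visit aster.
      At aster: no left child.
      At aster: go right to poppy.
        Visit poppy.
        At poppy: no left child.
        At poppy: go right to teak.
          teak is a leaf — visit teak.
    At daisy: go right to pear.
      pear is a leaf — visit pear.
At rose: go right to moss.
  moss is a leaf — visit moss.
Full pre-order sequence: rose, tulip, reed, fern, plum, daisy, aster, poppy, teak, pear, moss.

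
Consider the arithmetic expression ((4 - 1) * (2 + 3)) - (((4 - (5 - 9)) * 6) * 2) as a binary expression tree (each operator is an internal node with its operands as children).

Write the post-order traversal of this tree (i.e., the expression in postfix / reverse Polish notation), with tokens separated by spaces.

4 1 - 2 3 + * 4 5 9 - - 6 * 2 * -

Post-order on an expression tree gives postfix notation: for each operator, emit left operand, right operand, then the operator.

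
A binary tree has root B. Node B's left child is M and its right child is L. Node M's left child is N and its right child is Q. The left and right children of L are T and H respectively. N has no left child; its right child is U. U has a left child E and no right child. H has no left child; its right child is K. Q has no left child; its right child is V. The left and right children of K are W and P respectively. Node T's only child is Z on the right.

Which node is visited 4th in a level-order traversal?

Level-order visits nodes level by level from the root, left to right within each level.
Level 0: B
Level 1: M, L
Level 2: N, Q, T, H
Level 3: U, V, Z, K
Level 4: E, W, P
Full level-order sequence: B, M, L, N, Q, T, H, U, V, Z, K, E, W, P.

N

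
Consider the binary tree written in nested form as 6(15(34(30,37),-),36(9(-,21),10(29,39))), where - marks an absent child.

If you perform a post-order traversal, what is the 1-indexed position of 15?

Post-order visits the left subtree, then the right subtree, then the node.
At 6: go left to 15.
  At 15: go left to 34.
    At 34: go left to 30.
      30 is a leaf — visit 30.
    At 34: go right to 37.
      37 is a leaf — visit 37.
    Visit 34.
  At 15: no right child.
  Visit 15.
At 6: go right to 36.
  At 36: go left to 9.
    At 9: no left child.
    At 9: go right to 21.
      21 is a leaf — visit 21.
    Visit 9.
  At 36: go right to 10.
    At 10: go left to 29.
      29 is a leaf — visit 29.
    At 10: go right to 39.
      39 is a leaf — visit 39.
    Visit 10.
  Visit 36.
Visit 6.
Full post-order sequence: 30, 37, 34, 15, 21, 9, 29, 39, 10, 36, 6.

4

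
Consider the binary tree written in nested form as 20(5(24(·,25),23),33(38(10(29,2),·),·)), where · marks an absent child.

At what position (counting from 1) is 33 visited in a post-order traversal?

9

Post-order visits the left subtree, then the right subtree, then the node.
At 20: go left to 5.
  At 5: go left to 24.
    At 24: no left child.
    At 24: go right to 25.
      25 is a leaf — visit 25.
    Visit 24.
  At 5: go right to 23.
    23 is a leaf — visit 23.
  Visit 5.
At 20: go right to 33.
  At 33: go left to 38.
    At 38: go left to 10.
      At 10: go left to 29.
        29 is a leaf — visit 29.
      At 10: go right to 2.
        2 is a leaf — visit 2.
      Visit 10.
    At 38: no right child.
    Visit 38.
  At 33: no right child.
  Visit 33.
Visit 20.
Full post-order sequence: 25, 24, 23, 5, 29, 2, 10, 38, 33, 20.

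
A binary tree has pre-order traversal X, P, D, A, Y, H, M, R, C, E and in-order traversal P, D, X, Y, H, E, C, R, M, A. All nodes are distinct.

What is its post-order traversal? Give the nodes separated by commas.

D, P, E, C, R, M, H, Y, A, X

The first element of pre-order is the root; it splits in-order into left and right subtrees.
Root X: left subtree has 2 nodes {P, D}, right has 7 {Y, H, E, C, R, M, A}.
  Root P: left subtree has 0 nodes { }, right has 1 {D}.
  Root A: left subtree has 6 nodes {Y, H, E, C, R, M}, right has 0 { }.
    Root Y: left subtree has 0 nodes { }, right has 5 {H, E, C, R, M}.
      Root H: left subtree has 0 nodes { }, right has 4 {E, C, R, M}.
        Root M: left subtree has 3 nodes {E, C, R}, right has 0 { }.
          Root R: left subtree has 2 nodes {E, C}, right has 0 { }.
            Root C: left subtree has 1 node {E}, right has 0 { }.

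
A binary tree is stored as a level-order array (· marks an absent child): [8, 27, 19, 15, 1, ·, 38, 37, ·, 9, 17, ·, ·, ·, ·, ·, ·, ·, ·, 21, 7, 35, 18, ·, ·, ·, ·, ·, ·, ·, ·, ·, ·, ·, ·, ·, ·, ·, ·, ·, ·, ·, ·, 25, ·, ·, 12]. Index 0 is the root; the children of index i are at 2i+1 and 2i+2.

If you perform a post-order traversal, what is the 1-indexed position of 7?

Post-order visits the left subtree, then the right subtree, then the node.
At 8: go left to 27.
  At 27: go left to 15.
    At 15: go left to 37.
      37 is a leaf — visit 37.
    At 15: no right child.
    Visit 15.
  At 27: go right to 1.
    At 1: go left to 9.
      At 9: go left to 21.
        21 is a leaf — visit 21.
      At 9: go right to 7.
        7 is a leaf — visit 7.
      Visit 9.
    At 1: go right to 17.
      At 17: go left to 35.
        At 35: go left to 25.
          25 is a leaf — visit 25.
        At 35: no right child.
        Visit 35.
      At 17: go right to 18.
        At 18: no left child.
        At 18: go right to 12.
          12 is a leaf — visit 12.
        Visit 18.
      Visit 17.
    Visit 1.
  Visit 27.
At 8: go right to 19.
  At 19: no left child.
  At 19: go right to 38.
    38 is a leaf — visit 38.
  Visit 19.
Visit 8.
Full post-order sequence: 37, 15, 21, 7, 9, 25, 35, 12, 18, 17, 1, 27, 38, 19, 8.

4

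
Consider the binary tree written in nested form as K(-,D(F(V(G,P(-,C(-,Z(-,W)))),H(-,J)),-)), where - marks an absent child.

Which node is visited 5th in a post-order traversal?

Post-order visits the left subtree, then the right subtree, then the node.
At K: no left child.
At K: go right to D.
  At D: go left to F.
    At F: go left to V.
      At V: go left to G.
        G is a leaf — visit G.
      At V: go right to P.
        At P: no left child.
        At P: go right to C.
          At C: no left child.
          At C: go right to Z.
            At Z: no left child.
            At Z: go right to W.
              W is a leaf — visit W.
            Visit Z.
          Visit C.
        Visit P.
      Visit V.
    At F: go right to H.
      At H: no left child.
      At H: go right to J.
        J is a leaf — visit J.
      Visit H.
    Visit F.
  At D: no right child.
  Visit D.
Visit K.
Full post-order sequence: G, W, Z, C, P, V, J, H, F, D, K.

P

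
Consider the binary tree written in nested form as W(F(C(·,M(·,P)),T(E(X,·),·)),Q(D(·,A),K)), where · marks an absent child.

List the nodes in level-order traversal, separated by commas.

W, F, Q, C, T, D, K, M, E, A, P, X

Level-order visits nodes level by level from the root, left to right within each level.
Level 0: W
Level 1: F, Q
Level 2: C, T, D, K
Level 3: M, E, A
Level 4: P, X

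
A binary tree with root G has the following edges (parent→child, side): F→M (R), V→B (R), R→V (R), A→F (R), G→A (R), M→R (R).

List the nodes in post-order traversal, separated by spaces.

B V R M F A G

Post-order visits the left subtree, then the right subtree, then the node.
At G: no left child.
At G: go right to A.
  At A: no left child.
  At A: go right to F.
    At F: no left child.
    At F: go right to M.
      At M: no left child.
      At M: go right to R.
        At R: no left child.
        At R: go right to V.
          At V: no left child.
          At V: go right to B.
            B is a leaf — visit B.
          Visit V.
        Visit R.
      Visit M.
    Visit F.
  Visit A.
Visit G.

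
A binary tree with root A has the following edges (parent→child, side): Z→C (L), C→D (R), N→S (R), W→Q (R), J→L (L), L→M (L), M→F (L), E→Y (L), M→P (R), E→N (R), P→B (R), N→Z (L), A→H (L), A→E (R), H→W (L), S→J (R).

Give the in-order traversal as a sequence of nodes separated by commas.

W, Q, H, A, Y, E, C, D, Z, N, S, F, M, P, B, L, J

In-order visits the left subtree, then the node, then the right subtree.
At A: go left to H.
  At H: go left to W.
    At W: no left child.
    Visit W.
    At W: go right to Q.
      Q is a leaf — visit Q.
  Visit H.
  At H: no right child.
Visit A.
At A: go right to E.
  At E: go left to Y.
    Y is a leaf — visit Y.
  Visit E.
  At E: go right to N.
    At N: go left to Z.
      At Z: go left to C.
        At C: no left child.
        Visit C.
        At C: go right to D.
          D is a leaf — visit D.
      Visit Z.
      At Z: no right child.
    Visit N.
    At N: go right to S.
      At S: no left child.
      Visit S.
      At S: go right to J.
        At J: go left to L.
          At L: go left to M.
            At M: go left to F.
              F is a leaf — visit F.
            Visit M.
            At M: go right to P.
              At P: no left child.
              Visit P.
              At P: go right to B.
                B is a leaf — visit B.
          Visit L.
          At L: no right child.
        Visit J.
        At J: no right child.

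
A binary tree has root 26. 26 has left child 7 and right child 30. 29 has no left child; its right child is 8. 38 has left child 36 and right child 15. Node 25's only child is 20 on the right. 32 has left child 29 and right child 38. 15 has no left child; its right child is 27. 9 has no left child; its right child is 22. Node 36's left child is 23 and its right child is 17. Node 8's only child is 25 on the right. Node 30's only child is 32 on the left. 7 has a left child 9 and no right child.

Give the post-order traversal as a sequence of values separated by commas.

Post-order visits the left subtree, then the right subtree, then the node.
At 26: go left to 7.
  At 7: go left to 9.
    At 9: no left child.
    At 9: go right to 22.
      22 is a leaf — visit 22.
    Visit 9.
  At 7: no right child.
  Visit 7.
At 26: go right to 30.
  At 30: go left to 32.
    At 32: go left to 29.
      At 29: no left child.
      At 29: go right to 8.
        At 8: no left child.
        At 8: go right to 25.
          At 25: no left child.
          At 25: go right to 20.
            20 is a leaf — visit 20.
          Visit 25.
        Visit 8.
      Visit 29.
    At 32: go right to 38.
      At 38: go left to 36.
        At 36: go left to 23.
          23 is a leaf — visit 23.
        At 36: go right to 17.
          17 is a leaf — visit 17.
        Visit 36.
      At 38: go right to 15.
        At 15: no left child.
        At 15: go right to 27.
          27 is a leaf — visit 27.
        Visit 15.
      Visit 38.
    Visit 32.
  At 30: no right child.
  Visit 30.
Visit 26.

22, 9, 7, 20, 25, 8, 29, 23, 17, 36, 27, 15, 38, 32, 30, 26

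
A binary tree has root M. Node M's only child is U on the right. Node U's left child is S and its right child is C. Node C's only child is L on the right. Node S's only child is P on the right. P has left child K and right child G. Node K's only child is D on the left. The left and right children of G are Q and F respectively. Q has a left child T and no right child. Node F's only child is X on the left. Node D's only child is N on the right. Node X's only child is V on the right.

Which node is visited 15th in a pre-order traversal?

L

Pre-order visits the node, then its left subtree, then its right subtree.
Visit M.
At M: no left child.
At M: go right to U.
  Visit U.
  At U: go left to S.
    Visit S.
    At S: no left child.
    At S: go right to P.
      Visit P.
      At P: go left to K.
        Visit K.
        At K: go left to D.
          Visit D.
          At D: no left child.
          At D: go right to N.
            N is a leaf — visit N.
        At K: no right child.
      At P: go right to G.
        Visit G.
        At G: go left to Q.
          Visit Q.
          At Q: go left to T.
            T is a leaf — visit T.
          At Q: no right child.
        At G: go right to F.
          Visit F.
          At F: go left to X.
            Visit X.
            At X: no left child.
            At X: go right to V.
              V is a leaf — visit V.
          At F: no right child.
  At U: go right to C.
    Visit C.
    At C: no left child.
    At C: go right to L.
      L is a leaf — visit L.
Full pre-order sequence: M, U, S, P, K, D, N, G, Q, T, F, X, V, C, L.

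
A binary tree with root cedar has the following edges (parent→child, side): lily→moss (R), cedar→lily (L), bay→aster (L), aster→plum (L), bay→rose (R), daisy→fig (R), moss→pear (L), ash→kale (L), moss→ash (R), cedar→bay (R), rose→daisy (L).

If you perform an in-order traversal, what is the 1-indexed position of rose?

In-order visits the left subtree, then the node, then the right subtree.
At cedar: go left to lily.
  At lily: no left child.
  Visit lily.
  At lily: go right to moss.
    At moss: go left to pear.
      pear is a leaf — visit pear.
    Visit moss.
    At moss: go right to ash.
      At ash: go left to kale.
        kale is a leaf — visit kale.
      Visit ash.
      At ash: no right child.
Visit cedar.
At cedar: go right to bay.
  At bay: go left to aster.
    At aster: go left to plum.
      plum is a leaf — visit plum.
    Visit aster.
    At aster: no right child.
  Visit bay.
  At bay: go right to rose.
    At rose: go left to daisy.
      At daisy: no left child.
      Visit daisy.
      At daisy: go right to fig.
        fig is a leaf — visit fig.
    Visit rose.
    At rose: no right child.
Full in-order sequence: lily, pear, moss, kale, ash, cedar, plum, aster, bay, daisy, fig, rose.

12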